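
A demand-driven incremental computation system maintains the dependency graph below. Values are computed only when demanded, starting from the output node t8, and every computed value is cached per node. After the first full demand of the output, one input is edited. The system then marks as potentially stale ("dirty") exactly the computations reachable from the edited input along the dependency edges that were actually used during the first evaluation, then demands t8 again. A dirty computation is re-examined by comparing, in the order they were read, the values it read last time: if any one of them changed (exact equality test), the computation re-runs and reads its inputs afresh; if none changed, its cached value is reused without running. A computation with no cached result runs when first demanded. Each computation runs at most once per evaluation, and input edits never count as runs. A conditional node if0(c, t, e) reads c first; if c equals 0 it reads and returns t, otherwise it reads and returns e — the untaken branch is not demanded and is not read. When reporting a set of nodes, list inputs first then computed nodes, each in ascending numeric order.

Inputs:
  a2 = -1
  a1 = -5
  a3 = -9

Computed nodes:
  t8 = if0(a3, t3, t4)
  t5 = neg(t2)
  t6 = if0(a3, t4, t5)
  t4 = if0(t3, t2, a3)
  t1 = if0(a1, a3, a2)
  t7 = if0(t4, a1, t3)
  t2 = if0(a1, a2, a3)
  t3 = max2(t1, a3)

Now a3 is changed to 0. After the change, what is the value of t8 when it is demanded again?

New value of t8: 0.
Key observation: a condition flipped, so demand moved to the other branch — t4 is never re-examined.

First evaluation (everything demanded from the output):
  t1 = if0(a1=-5 -> else branch a2) = -1
  t3 = max2(-1, -9) = -1
  t4 = if0(t3=-1 -> else branch a3) = -9
  t8 = if0(a3=-9 -> else branch t4) = -9

Propagation after the edit:
  t3: runs — a3 -9->0; result 0.
  t4: marked dirty but never re-examined — demand shifted away from it.
  t8: runs — a3 -9->0; result 0.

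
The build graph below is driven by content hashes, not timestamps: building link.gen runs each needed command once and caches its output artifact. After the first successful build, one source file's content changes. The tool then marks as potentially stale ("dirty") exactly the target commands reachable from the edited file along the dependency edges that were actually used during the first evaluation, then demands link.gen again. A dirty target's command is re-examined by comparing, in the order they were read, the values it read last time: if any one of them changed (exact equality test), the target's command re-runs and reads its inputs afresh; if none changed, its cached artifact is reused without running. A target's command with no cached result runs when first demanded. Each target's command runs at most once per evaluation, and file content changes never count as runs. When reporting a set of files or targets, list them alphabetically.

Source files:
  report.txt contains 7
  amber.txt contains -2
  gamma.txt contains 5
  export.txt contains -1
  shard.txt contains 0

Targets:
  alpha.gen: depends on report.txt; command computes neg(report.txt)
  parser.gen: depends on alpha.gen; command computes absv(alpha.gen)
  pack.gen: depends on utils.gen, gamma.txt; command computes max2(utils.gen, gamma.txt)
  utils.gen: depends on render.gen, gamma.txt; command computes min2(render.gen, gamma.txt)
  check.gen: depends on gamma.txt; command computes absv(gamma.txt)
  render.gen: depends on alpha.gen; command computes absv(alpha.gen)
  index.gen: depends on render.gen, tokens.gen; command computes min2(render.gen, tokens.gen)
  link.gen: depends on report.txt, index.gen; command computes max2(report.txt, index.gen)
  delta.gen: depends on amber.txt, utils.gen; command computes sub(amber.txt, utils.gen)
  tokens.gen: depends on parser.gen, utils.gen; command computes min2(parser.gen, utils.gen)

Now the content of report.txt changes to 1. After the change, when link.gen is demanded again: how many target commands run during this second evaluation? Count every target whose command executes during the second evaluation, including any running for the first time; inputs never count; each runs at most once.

Run set: alpha.gen, index.gen, link.gen, parser.gen, render.gen, tokens.gen, utils.gen (7 run).

Initial pass — values computed on the first demand:
  alpha.gen = neg(7) = -7
  parser.gen = absv(-7) = 7
  render.gen = absv(-7) = 7
  utils.gen = min2(7, 5) = 5
  tokens.gen = min2(7, 5) = 5
  index.gen = min2(7, 5) = 5
  link.gen = max2(7, 5) = 7

Second demand — change propagation:
  alpha.gen: re-runs because report.txt 7->1; new result -1.
  parser.gen: re-runs because alpha.gen -7->-1; new result 1.
  render.gen: re-runs because alpha.gen -7->-1; new result 1.
  utils.gen: re-runs because render.gen 7->1; new result 1.
  tokens.gen: re-runs because parser.gen 7->1; utils.gen 5->1; new result 1.
  index.gen: re-runs because render.gen 7->1; tokens.gen 5->1; new result 1.
  link.gen: re-runs because report.txt 7->1; index.gen 5->1; new result 1.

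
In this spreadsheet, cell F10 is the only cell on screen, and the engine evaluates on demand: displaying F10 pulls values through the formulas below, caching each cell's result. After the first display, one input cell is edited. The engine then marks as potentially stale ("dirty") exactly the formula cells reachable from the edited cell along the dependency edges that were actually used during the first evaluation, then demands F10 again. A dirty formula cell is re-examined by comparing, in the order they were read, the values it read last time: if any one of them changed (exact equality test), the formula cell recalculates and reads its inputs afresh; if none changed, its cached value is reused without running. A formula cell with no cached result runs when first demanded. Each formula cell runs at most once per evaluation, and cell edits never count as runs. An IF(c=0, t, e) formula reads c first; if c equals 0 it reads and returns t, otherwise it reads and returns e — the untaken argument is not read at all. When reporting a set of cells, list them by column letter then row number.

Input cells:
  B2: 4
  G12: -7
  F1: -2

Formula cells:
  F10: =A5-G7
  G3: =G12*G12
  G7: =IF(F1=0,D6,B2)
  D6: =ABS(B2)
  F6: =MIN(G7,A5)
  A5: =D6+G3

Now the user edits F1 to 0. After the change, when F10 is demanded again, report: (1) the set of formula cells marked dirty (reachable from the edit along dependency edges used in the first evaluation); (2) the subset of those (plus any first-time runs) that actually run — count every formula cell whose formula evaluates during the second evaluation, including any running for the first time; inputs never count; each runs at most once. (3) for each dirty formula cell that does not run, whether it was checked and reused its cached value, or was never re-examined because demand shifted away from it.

Initial pass — values computed on the first demand:
  D6 = ABS(4) = 4
  G3 = -7 * -7 = 49
  A5 = 4 + 49 = 53
  G7 = IF(F1=0: F1=-2 -> else branch B2) = 4
  F10 = 53 - 4 = 49

Second demand — change propagation:
  G7: re-runs because F1 -2->0; new result 4 (unchanged).
  F10: re-examined; everything it read last time is the same (A5 unchanged, G7 unchanged) — cache 49 kept, no run.

The important point: G7 recomputes to an identical value, and the output ends up unchanged.

Dirty set: F10, G7.
Run set: G7 (1 run).
Re-examined without running (cache reused): F10.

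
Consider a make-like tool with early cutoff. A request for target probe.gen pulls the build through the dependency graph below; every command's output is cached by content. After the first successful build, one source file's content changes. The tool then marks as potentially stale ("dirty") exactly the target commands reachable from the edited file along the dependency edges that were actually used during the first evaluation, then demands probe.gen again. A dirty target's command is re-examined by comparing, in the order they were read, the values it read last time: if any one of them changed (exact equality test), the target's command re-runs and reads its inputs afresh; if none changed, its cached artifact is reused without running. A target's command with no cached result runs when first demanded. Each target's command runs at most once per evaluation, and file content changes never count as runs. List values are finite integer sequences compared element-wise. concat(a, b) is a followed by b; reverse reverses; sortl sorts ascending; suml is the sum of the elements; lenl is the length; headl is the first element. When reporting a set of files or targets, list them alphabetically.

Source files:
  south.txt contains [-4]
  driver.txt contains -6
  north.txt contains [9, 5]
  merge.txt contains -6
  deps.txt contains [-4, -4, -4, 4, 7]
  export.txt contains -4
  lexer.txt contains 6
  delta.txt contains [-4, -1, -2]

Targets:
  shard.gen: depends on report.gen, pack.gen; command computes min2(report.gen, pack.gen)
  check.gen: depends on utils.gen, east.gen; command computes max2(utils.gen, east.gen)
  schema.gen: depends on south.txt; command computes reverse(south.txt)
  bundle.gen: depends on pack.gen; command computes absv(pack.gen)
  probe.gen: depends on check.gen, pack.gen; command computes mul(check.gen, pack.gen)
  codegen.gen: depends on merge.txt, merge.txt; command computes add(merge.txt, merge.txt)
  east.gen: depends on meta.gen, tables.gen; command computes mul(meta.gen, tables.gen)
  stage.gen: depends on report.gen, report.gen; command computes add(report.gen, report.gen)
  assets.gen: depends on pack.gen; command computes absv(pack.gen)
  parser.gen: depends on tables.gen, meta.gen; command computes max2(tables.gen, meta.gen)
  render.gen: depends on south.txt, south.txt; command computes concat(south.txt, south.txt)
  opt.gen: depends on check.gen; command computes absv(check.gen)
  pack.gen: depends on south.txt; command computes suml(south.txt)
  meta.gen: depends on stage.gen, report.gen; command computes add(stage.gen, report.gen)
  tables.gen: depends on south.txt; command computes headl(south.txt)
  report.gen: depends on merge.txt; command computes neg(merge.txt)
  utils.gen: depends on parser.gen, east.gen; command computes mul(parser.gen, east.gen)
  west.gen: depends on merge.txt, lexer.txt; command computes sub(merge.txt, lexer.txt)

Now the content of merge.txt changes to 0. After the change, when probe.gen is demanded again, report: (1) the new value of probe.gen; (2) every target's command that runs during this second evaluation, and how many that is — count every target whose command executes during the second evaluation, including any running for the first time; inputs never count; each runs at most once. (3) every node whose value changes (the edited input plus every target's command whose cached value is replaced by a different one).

Demanding probe.gen again yields 0.
8 target commands run: check.gen, east.gen, meta.gen, parser.gen, probe.gen, report.gen, stage.gen, utils.gen.
The nodes whose values change: check.gen, east.gen, merge.txt, meta.gen, parser.gen, probe.gen, report.gen, stage.gen, utils.gen.

First demand of the output computes:
  pack.gen = suml([-4]) = -4
  report.gen = neg(-6) = 6
  stage.gen = add(6, 6) = 12
  meta.gen = add(12, 6) = 18
  tables.gen = headl([-4]) = -4
  east.gen = mul(18, -4) = -72
  parser.gen = max2(-4, 18) = 18
  utils.gen = mul(18, -72) = -1296
  check.gen = max2(-1296, -72) = -72
  probe.gen = mul(-72, -4) = 288

After the edit, cleaning proceeds:
  report.gen: a read changed (merge.txt -6->0) — executes, giving 0.
  stage.gen: a read changed (report.gen 6->0; report.gen 6->0) — executes, giving 0.
  meta.gen: a read changed (stage.gen 12->0; report.gen 6->0) — executes, giving 0.
  east.gen: a read changed (meta.gen 18->0) — executes, giving 0.
  parser.gen: a read changed (meta.gen 18->0) — executes, giving 0.
  utils.gen: a read changed (parser.gen 18->0; east.gen -72->0) — executes, giving 0.
  check.gen: a read changed (utils.gen -1296->0; east.gen -72->0) — executes, giving 0.
  probe.gen: a read changed (check.gen -72->0) — executes, giving 0.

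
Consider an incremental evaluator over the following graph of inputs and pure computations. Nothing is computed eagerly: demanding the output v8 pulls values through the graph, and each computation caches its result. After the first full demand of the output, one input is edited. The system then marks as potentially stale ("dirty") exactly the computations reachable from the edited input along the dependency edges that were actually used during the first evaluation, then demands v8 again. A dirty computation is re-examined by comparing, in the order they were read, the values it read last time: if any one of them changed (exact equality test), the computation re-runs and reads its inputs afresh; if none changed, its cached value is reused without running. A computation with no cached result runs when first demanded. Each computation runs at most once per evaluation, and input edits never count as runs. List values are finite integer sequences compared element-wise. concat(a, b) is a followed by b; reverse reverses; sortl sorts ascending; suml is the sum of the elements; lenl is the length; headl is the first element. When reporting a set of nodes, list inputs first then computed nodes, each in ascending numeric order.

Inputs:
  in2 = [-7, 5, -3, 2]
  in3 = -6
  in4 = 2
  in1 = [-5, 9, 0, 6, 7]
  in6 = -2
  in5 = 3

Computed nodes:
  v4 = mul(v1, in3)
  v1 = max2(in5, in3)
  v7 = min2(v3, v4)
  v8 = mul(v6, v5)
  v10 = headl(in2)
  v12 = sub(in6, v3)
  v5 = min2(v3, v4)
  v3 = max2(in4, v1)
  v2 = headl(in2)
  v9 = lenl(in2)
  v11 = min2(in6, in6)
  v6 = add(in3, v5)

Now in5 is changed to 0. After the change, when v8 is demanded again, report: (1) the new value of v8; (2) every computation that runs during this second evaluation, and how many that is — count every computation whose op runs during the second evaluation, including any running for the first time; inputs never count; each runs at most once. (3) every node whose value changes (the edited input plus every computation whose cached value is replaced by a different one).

Initial pass — values computed on the first demand:
  v1 = max2(3, -6) = 3
  v3 = max2(2, 3) = 3
  v4 = mul(3, -6) = -18
  v5 = min2(3, -18) = -18
  v6 = add(-6, -18) = -24
  v8 = mul(-24, -18) = 432

Second demand — change propagation:
  v1: re-runs because in5 3->0; new result 0.
  v3: re-runs because v1 3->0; new result 2.
  v4: re-runs because v1 3->0; new result 0.
  v5: re-runs because v3 3->2; v4 -18->0; new result 0.
  v6: re-runs because v5 -18->0; new result -6.
  v8: re-runs because v6 -24->-6; v5 -18->0; new result 0.

v8 now evaluates to 0.
Run set: v1, v3, v4, v5, v6, v8 (6 run).
Changed values: in5, v1, v3, v4, v5, v6, v8.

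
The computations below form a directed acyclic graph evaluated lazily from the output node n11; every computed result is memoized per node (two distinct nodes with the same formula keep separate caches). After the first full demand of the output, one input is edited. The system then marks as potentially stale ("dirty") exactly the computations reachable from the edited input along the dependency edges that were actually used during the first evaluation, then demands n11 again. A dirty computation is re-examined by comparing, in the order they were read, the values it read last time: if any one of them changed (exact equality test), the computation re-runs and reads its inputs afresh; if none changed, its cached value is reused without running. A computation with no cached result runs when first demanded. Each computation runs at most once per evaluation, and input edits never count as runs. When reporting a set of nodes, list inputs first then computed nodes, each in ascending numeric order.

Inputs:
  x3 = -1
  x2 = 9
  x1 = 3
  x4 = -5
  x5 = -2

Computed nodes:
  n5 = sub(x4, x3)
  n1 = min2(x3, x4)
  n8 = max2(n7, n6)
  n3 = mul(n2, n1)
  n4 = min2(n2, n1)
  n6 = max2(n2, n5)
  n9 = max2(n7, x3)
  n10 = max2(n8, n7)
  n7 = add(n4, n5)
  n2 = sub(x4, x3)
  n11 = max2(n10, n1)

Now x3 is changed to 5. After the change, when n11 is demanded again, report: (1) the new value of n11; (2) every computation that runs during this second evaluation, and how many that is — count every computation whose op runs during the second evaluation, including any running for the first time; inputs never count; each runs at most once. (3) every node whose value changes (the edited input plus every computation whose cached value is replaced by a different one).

First demand of the output computes:
  n1 = min2(-1, -5) = -5
  n2 = sub(-5, -1) = -4
  n4 = min2(-4, -5) = -5
  n5 = sub(-5, -1) = -4
  n6 = max2(-4, -4) = -4
  n7 = add(-5, -4) = -9
  n8 = max2(-9, -4) = -4
  n10 = max2(-4, -9) = -4
  n11 = max2(-4, -5) = -4

After the edit, cleaning proceeds:
  n1: a read changed (x3 -1->5) — executes, giving -5 — identical to its old value.
  n2: a read changed (x3 -1->5) — executes, giving -10.
  n4: a read changed (n2 -4->-10) — executes, giving -10.
  n5: a read changed (x3 -1->5) — executes, giving -10.
  n6: a read changed (n2 -4->-10; n5 -4->-10) — executes, giving -10.
  n7: a read changed (n4 -5->-10; n5 -4->-10) — executes, giving -20.
  n8: a read changed (n7 -9->-20; n6 -4->-10) — executes, giving -10.
  n10: a read changed (n8 -4->-10; n7 -9->-20) — executes, giving -10.
  n11: a read changed (n10 -4->-10) — executes, giving -5.

Demanding n11 again yields -5.
9 computations run: n1, n2, n4, n5, n6, n7, n8, n10, n11.
The nodes whose values change: x3, n2, n4, n5, n6, n7, n8, n10, n11.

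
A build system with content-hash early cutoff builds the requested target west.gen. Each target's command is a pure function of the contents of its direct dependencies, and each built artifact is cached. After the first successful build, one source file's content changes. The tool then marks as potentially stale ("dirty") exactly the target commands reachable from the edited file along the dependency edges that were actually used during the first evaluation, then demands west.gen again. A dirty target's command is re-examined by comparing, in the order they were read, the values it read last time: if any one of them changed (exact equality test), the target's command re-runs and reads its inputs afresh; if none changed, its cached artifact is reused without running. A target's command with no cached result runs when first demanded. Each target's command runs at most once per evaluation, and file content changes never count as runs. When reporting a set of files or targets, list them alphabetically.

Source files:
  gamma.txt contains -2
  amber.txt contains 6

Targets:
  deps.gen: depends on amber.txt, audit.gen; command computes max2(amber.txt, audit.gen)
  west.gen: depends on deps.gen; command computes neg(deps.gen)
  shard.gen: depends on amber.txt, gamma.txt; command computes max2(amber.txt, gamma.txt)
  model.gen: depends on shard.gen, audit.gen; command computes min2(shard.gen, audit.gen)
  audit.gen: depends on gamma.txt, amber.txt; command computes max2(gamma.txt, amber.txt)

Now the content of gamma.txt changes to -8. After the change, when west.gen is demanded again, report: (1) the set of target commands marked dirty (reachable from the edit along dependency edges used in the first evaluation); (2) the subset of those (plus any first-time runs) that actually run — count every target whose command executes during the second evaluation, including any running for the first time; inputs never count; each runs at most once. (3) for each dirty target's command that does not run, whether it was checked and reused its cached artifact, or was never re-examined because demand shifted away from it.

First evaluation (everything demanded from the output):
  audit.gen = max2(-2, 6) = 6
  deps.gen = max2(6, 6) = 6
  west.gen = neg(6) = -6

Propagation after the edit:
  audit.gen: runs — gamma.txt -2->-8; result 6 (same value as before).
  deps.gen: checked — values it read are unchanged (amber.txt unchanged, audit.gen unchanged); reused cached 6 without running.
  west.gen: checked — values it read are unchanged (deps.gen unchanged); reused cached -6 without running.

Key observation: the change is absorbed at audit.gen — it re-runs but produces the same value, and the output's value is unchanged.

Marked dirty: audit.gen, deps.gen, west.gen.
Target commands that run: audit.gen — 1 in total.
Checked but reused from cache: deps.gen, west.gen.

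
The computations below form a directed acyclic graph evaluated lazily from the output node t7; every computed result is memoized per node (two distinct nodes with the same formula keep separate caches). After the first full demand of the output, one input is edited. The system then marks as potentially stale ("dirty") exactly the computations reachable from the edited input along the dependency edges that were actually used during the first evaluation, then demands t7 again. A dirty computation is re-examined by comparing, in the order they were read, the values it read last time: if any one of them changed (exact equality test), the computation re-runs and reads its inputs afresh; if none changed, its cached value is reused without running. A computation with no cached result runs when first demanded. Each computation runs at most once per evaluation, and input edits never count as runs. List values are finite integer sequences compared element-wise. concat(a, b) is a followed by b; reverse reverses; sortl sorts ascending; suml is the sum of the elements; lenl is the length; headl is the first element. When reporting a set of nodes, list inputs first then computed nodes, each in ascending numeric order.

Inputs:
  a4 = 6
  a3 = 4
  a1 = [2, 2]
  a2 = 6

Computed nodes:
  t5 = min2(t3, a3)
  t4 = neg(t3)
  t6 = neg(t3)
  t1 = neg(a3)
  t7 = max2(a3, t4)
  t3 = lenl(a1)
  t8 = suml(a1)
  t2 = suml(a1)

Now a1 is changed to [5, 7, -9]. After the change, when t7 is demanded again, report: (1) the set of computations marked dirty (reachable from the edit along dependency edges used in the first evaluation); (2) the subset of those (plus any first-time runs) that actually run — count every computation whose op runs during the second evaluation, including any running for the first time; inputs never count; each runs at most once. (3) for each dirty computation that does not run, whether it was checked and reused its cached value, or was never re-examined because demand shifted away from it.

The edit dirties: t3, t4, t7.
3 computations run: t3, t4, t7.
No dirty computation escaped a run.

First demand of the output computes:
  t3 = lenl([2, 2]) = 2
  t4 = neg(2) = -2
  t7 = max2(4, -2) = 4

After the edit, cleaning proceeds:
  t3: a read changed (a1 [2, 2]->[5, 7, -9]) — executes, giving 3.
  t4: a read changed (t3 2->3) — executes, giving -3.
  t7: a read changed (t4 -2->-3) — executes, giving 4 — identical to its old value.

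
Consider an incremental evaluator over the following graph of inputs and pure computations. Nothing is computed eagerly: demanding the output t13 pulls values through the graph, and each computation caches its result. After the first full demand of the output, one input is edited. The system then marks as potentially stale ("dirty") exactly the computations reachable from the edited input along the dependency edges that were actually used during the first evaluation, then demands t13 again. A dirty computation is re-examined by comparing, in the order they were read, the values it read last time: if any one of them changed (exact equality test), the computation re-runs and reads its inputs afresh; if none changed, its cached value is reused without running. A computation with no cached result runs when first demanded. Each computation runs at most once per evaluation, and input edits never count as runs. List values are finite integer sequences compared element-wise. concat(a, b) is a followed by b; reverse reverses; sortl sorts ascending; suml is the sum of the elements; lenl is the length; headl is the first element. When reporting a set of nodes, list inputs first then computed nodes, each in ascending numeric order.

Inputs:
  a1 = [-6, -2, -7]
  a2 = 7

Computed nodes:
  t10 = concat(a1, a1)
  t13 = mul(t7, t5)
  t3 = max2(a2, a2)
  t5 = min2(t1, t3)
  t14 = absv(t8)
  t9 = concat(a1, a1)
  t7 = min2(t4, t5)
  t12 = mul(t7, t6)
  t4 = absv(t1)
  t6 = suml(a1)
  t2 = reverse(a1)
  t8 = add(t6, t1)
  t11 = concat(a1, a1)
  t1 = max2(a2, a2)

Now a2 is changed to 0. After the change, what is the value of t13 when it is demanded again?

t13 now evaluates to 0.

Initial pass — values computed on the first demand:
  t1 = max2(7, 7) = 7
  t3 = max2(7, 7) = 7
  t4 = absv(7) = 7
  t5 = min2(7, 7) = 7
  t7 = min2(7, 7) = 7
  t13 = mul(7, 7) = 49

Second demand — change propagation:
  t1: re-runs because a2 7->0; a2 7->0; new result 0.
  t3: re-runs because a2 7->0; a2 7->0; new result 0.
  t4: re-runs because t1 7->0; new result 0.
  t5: re-runs because t1 7->0; t3 7->0; new result 0.
  t7: re-runs because t4 7->0; t5 7->0; new result 0.
  t13: re-runs because t7 7->0; t5 7->0; new result 0.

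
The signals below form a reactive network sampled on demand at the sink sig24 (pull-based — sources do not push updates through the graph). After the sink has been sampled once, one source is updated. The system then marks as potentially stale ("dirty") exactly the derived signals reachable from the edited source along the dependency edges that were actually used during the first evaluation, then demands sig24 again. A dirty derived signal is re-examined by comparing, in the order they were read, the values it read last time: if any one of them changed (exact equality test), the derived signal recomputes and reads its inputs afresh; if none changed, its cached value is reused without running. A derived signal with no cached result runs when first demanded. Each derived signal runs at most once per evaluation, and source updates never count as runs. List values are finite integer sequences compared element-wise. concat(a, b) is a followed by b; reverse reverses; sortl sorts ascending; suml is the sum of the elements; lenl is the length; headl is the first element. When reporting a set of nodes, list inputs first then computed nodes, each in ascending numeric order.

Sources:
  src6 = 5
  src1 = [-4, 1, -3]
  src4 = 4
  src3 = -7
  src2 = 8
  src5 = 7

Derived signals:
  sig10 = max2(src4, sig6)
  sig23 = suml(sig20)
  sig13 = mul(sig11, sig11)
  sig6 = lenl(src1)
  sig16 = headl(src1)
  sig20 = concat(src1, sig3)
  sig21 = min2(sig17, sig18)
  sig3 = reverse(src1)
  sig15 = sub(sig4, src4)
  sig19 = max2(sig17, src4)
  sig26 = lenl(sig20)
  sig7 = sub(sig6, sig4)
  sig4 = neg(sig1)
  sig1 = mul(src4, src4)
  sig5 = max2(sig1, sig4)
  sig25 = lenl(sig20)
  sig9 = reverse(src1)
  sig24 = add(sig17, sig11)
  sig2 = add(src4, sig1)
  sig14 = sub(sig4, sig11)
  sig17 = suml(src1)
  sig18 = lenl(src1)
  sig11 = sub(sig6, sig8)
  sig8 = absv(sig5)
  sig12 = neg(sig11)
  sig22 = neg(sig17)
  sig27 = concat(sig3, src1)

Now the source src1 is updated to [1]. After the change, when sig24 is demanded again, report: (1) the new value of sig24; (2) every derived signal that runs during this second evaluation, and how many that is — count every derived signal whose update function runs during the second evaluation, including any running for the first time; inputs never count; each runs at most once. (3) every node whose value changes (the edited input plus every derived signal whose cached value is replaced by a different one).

Initial pass — values computed on the first demand:
  sig1 = mul(4, 4) = 16
  sig4 = neg(16) = -16
  sig5 = max2(16, -16) = 16
  sig6 = lenl([-4, 1, -3]) = 3
  sig8 = absv(16) = 16
  sig11 = sub(3, 16) = -13
  sig17 = suml([-4, 1, -3]) = -6
  sig24 = add(-6, -13) = -19

Second demand — change propagation:
  sig6: re-runs because src1 [-4, 1, -3]->[1]; new result 1.
  sig11: re-runs because sig6 3->1; new result -15.
  sig17: re-runs because src1 [-4, 1, -3]->[1]; new result 1.
  sig24: re-runs because sig17 -6->1; sig11 -13->-15; new result -14.

sig24 now evaluates to -14.
Run set: sig6, sig11, sig17, sig24 (4 run).
Changed values: src1, sig6, sig11, sig17, sig24.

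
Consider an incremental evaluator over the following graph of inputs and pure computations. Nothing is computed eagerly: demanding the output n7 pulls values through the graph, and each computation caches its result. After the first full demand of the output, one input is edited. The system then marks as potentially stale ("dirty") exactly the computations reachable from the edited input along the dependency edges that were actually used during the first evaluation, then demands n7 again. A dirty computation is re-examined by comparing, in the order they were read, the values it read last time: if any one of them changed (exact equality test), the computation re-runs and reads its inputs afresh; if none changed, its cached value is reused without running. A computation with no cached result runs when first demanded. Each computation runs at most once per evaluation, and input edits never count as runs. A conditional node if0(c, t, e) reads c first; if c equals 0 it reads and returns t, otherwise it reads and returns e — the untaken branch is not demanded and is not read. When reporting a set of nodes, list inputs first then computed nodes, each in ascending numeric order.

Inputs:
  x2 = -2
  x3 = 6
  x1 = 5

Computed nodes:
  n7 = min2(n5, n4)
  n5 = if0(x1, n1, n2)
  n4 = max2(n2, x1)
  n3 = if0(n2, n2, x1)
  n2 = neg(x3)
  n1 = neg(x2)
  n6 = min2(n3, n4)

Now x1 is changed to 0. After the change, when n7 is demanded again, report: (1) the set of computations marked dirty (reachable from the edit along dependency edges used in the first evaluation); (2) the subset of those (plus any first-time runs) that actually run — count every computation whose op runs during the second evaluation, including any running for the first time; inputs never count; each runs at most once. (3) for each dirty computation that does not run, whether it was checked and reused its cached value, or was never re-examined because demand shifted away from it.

Dirty set: n4, n5, n7.
Run set: n1, n4, n5, n7 (4 run).
All dirty computations ended up running.
The important point: the flipped condition pulls in fresh nodes; n1 runs for the first time.

Initial pass — values computed on the first demand:
  n2 = neg(6) = -6
  n4 = max2(-6, 5) = 5
  n5 = if0(x1=5 -> else branch n2) = -6
  n7 = min2(-6, 5) = -6

Second demand — change propagation:
  n1: newly demanded (no cache) — executes and yields 2.
  n4: re-runs because x1 5->0; new result 0.
  n5: re-runs because x1 5->0; new result 2.
  n7: re-runs because n5 -6->2; n4 5->0; new result 0.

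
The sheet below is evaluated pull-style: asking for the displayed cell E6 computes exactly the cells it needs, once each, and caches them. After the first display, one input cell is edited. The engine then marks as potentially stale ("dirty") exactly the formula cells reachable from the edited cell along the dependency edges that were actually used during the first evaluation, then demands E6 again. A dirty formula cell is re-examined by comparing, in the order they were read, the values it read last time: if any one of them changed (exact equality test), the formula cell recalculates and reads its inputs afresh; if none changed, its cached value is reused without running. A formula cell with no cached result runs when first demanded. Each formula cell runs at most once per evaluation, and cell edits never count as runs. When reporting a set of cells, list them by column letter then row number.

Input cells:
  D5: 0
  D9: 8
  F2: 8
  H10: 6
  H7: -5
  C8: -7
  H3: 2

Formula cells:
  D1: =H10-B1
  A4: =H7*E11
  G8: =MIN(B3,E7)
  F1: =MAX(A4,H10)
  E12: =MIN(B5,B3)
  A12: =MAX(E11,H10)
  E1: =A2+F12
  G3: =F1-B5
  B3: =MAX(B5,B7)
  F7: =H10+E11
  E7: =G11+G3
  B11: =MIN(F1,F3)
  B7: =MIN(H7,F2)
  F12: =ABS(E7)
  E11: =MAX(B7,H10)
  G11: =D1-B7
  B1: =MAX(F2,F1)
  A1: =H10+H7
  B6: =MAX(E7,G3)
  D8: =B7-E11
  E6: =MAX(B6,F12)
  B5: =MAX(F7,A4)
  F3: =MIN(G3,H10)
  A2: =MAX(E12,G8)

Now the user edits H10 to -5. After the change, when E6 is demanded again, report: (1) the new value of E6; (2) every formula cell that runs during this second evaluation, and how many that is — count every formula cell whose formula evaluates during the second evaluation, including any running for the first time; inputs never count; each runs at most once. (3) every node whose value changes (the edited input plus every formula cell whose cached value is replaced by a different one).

Demanding E6 again yields 25.
13 formula cells run: A4, B1, B5, B6, D1, E6, E7, E11, F1, F7, F12, G3, G11.
The nodes whose values change: A4, B1, B5, B6, D1, E6, E7, E11, F1, F7, F12, G3, G11, H10.

First demand of the output computes:
  B7 = MIN(-5, 8) = -5
  E11 = MAX(-5, 6) = 6
  A4 = -5 * 6 = -30
  F1 = MAX(-30, 6) = 6
  B1 = MAX(8, 6) = 8
  D1 = 6 - 8 = -2
  F7 = 6 + 6 = 12
  B5 = MAX(12, -30) = 12
  G3 = 6 - 12 = -6
  G11 = -2 - -5 = 3
  E7 = 3 + -6 = -3
  B6 = MAX(-3, -6) = -3
  F12 = ABS(-3) = 3
  E6 = MAX(-3, 3) = 3

After the edit, cleaning proceeds:
  E11: a read changed (H10 6->-5) — executes, giving -5.
  A4: a read changed (E11 6->-5) — executes, giving 25.
  F1: a read changed (A4 -30->25; H10 6->-5) — executes, giving 25.
  B1: a read changed (F1 6->25) — executes, giving 25.
  D1: a read changed (H10 6->-5; B1 8->25) — executes, giving -30.
  F7: a read changed (H10 6->-5; E11 6->-5) — executes, giving -10.
  B5: a read changed (F7 12->-10; A4 -30->25) — executes, giving 25.
  G3: a read changed (F1 6->25; B5 12->25) — executes, giving 0.
  G11: a read changed (D1 -2->-30) — executes, giving -25.
  E7: a read changed (G11 3->-25; G3 -6->0) — executes, giving -25.
  B6: a read changed (E7 -3->-25; G3 -6->0) — executes, giving 0.
  F12: a read changed (E7 -3->-25) — executes, giving 25.
  E6: a read changed (B6 -3->0; F12 3->25) — executes, giving 25.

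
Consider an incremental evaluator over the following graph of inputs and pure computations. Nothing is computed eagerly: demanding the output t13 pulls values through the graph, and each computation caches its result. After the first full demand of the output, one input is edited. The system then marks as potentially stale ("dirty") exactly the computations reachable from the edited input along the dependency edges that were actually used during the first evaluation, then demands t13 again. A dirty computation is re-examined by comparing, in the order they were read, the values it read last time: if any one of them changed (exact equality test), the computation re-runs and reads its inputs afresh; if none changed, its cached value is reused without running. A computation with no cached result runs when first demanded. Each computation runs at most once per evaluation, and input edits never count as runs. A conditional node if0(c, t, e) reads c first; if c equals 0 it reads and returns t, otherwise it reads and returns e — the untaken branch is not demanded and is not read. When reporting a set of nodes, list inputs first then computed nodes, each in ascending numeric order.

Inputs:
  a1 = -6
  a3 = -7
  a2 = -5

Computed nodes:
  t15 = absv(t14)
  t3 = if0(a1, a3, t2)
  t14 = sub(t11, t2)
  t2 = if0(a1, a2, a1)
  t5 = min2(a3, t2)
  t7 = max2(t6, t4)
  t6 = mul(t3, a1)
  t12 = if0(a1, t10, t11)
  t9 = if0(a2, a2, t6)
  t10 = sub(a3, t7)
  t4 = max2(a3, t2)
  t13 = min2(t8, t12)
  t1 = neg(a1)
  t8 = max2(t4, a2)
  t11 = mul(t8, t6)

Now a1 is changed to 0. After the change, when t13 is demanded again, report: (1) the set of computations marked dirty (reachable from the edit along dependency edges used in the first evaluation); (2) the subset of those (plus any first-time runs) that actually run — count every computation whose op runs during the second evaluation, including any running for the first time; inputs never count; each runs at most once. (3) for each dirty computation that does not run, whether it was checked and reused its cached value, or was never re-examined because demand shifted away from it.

Initial pass — values computed on the first demand:
  t2 = if0(a1=-6 -> else branch a1) = -6
  t3 = if0(a1=-6 -> else branch t2) = -6
  t4 = max2(-7, -6) = -6
  t6 = mul(-6, -6) = 36
  t8 = max2(-6, -5) = -5
  t11 = mul(-5, 36) = -180
  t12 = if0(a1=-6 -> else branch t11) = -180
  t13 = min2(-5, -180) = -180

Second demand — change propagation:
  t2: re-runs because a1 -6->0; a1 -6->0; new result -5.
  t3: re-runs because a1 -6->0; t2 -6->-5; new result -7.
  t4: re-runs because t2 -6->-5; new result -5.
  t6: re-runs because t3 -6->-7; a1 -6->0; new result 0.
  t7: newly demanded (no cache) — executes and yields 0.
  t8: re-runs because t4 -6->-5; new result -5 (unchanged).
  t10: newly demanded (no cache) — executes and yields -7.
  t11: dirty yet unreached — the second evaluation never asks for it.
  t12: re-runs because a1 -6->0; new result -7.
  t13: re-runs because t12 -180->-7; new result -7.

The important point: the flipped condition redirects demand; t11 is left stale, never re-checked.

Dirty set: t2, t3, t4, t6, t8, t11, t12, t13.
Run set: t2, t3, t4, t6, t7, t8, t10, t12, t13 (9 run).
Left stale — demand moved off them: t11.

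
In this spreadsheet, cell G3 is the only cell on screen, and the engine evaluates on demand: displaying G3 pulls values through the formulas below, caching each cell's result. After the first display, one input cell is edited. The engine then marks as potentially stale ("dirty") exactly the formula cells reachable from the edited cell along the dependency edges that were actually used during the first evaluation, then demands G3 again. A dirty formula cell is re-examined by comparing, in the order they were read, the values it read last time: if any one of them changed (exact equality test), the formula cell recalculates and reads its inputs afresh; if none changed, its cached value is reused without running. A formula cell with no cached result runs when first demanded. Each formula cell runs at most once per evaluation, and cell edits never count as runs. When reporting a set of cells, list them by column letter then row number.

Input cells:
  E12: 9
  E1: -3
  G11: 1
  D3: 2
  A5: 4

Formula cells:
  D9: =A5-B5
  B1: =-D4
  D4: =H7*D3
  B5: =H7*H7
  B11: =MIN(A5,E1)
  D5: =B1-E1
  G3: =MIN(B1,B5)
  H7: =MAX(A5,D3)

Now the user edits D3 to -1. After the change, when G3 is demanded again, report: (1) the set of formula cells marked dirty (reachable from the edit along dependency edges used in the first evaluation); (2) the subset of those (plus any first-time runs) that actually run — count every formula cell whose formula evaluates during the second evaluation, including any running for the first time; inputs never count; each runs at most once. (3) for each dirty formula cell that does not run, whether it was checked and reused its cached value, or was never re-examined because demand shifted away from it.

Initial pass — values computed on the first demand:
  H7 = MAX(4, 2) = 4
  B5 = 4 * 4 = 16
  D4 = 4 * 2 = 8
  B1 = -(8) = -8
  G3 = MIN(-8, 16) = -8

Second demand — change propagation:
  H7: re-runs because D3 2->-1; new result 4 (unchanged).
  B5: re-examined; everything it read last time is the same (H7 unchanged, H7 unchanged) — cache 16 kept, no run.
  D4: re-runs because D3 2->-1; new result -4.
  B1: re-runs because D4 8->-4; new result 4.
  G3: re-runs because B1 -8->4; new result 4.

The important point: at B5 every value read last time is unchanged, so the dirty flag clears without a run.

Dirty set: B1, B5, D4, G3, H7.
Run set: B1, D4, G3, H7 (4 run).
Re-examined without running (cache reused): B5.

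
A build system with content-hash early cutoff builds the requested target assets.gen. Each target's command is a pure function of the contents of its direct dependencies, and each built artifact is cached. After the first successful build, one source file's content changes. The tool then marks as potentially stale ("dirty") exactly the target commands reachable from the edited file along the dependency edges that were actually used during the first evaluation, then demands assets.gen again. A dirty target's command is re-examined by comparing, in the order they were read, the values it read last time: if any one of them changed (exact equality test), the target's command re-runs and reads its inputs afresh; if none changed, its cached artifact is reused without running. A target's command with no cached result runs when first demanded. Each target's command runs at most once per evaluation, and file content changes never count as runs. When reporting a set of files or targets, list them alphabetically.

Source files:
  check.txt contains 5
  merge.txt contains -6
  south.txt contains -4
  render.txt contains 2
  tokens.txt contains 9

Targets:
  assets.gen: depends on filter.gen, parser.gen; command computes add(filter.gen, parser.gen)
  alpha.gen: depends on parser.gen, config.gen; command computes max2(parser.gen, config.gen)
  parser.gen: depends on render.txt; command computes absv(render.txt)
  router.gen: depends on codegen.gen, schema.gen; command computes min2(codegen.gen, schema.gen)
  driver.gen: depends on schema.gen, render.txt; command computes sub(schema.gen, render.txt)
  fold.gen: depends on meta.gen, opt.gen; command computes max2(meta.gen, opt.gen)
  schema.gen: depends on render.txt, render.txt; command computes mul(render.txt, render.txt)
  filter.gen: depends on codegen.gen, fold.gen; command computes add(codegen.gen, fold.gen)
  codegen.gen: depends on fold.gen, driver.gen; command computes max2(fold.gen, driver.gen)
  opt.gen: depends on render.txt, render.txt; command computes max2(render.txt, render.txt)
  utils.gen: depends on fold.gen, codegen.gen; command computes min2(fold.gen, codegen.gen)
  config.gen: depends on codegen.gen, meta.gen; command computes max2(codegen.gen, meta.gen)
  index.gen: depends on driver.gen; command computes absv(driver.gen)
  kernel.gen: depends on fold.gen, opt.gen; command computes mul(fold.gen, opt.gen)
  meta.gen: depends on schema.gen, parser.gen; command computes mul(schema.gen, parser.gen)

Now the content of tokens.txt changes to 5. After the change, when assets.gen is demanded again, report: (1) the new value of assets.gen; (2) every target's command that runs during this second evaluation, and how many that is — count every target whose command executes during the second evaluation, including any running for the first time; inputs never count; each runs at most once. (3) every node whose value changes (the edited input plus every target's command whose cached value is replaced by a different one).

First evaluation (everything demanded from the output):
  opt.gen = max2(2, 2) = 2
  parser.gen = absv(2) = 2
  schema.gen = mul(2, 2) = 4
  driver.gen = sub(4, 2) = 2
  meta.gen = mul(4, 2) = 8
  fold.gen = max2(8, 2) = 8
  codegen.gen = max2(8, 2) = 8
  filter.gen = add(8, 8) = 16
  assets.gen = add(16, 2) = 18

Propagation after the edit:
  tokens.txt feeds no computation that the output demands — nothing is marked dirty and nothing runs.

Key observation: tokens.txt is never demanded by the output, so the edit triggers no recomputation at all.

New value of assets.gen: 18.
Target commands that run: none — 0 in total.
Values that change: tokens.txt.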